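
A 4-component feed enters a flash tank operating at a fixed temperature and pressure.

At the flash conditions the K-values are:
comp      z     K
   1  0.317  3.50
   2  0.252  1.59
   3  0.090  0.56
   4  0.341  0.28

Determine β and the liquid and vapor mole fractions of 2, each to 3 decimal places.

β = 0.536, x_2 = 0.191, y_2 = 0.304

Let β = V/F and solve Σ zᵢ(Kᵢ−1)/(1+β(Kᵢ−1)) = 0.
Check two-phase: ΣzᵢKᵢ = 1.656 > 1 and Σzᵢ/Kᵢ = 1.628 > 1, so g(0) = 0.656 > 0 and g(1) = -0.628 < 0.
Newton iteration, β⁰ = 0.64:
  β = 0.640: g = -0.0977, g' = -0.981 → β = 0.540
  β = 0.540: g = -0.0040, g' = -0.913 → β = 0.536
Converged at β = 0.536.
Compositions from xᵢ = zᵢ/(1+β(Kᵢ−1)), yᵢ = Kᵢxᵢ:
  1: x = 0.135, y = 0.474
  2: x = 0.191, y = 0.304
  3: x = 0.118, y = 0.066
  4: x = 0.555, y = 0.155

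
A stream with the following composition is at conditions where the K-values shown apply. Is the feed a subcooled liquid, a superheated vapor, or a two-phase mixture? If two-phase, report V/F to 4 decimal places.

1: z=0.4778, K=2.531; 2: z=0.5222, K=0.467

ΣzᵢKᵢ = 1.4532; Σzᵢ/Kᵢ = 1.3070.
Both exceed 1, so a two-phase solution exists.
Rachford–Rice: g(ψ) = Σ zᵢ(Kᵢ−1)/(1+ψ(Kᵢ−1)) = 0.
Binary case is linear: z₁(K₁−1)(1+ψ(K₂−1)) + z₂(K₂−1)(1+ψ(K₁−1)) = 0
⇒ ψ = [z₁(K₁−1)+z₂(K₂−1)] / [−(K₁−1)(K₂−1)] = 0.45318/0.81602 = 0.5554

two-phase, V/F = 0.5554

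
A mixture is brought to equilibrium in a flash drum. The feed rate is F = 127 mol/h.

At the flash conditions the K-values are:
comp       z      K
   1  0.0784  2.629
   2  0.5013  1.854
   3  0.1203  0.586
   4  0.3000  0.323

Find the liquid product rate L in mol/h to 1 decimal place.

Let ψ = V/F and solve Σ zᵢ(Kᵢ−1)/(1+ψ(Kᵢ−1)) = 0.
g(0) = ΣzᵢKᵢ − 1 = 0.3029 and g(1) = 1 − Σzᵢ/Kᵢ = -0.4343, so a root lies in (0, 1).
Iterate (Newton) starting at ψ = 0.5:
  ψ = 0.5000: g = 0.00056, g' = -0.5897 → ψ = 0.5009
Converged at ψ = 0.5009.
Then V = ψ·F = 0.5009·127 = 63.6 mol/h and L = F − V = 63.4 mol/h.

L = 63.4 mol/h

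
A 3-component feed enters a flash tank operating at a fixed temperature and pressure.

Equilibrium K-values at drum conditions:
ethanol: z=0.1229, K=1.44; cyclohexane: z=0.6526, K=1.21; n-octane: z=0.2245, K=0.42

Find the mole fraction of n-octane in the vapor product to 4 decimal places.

y_n-octane = 0.1243

Let β = V/F and solve Σ zᵢ(Kᵢ−1)/(1+β(Kᵢ−1)) = 0.
Feasibility: ΣzᵢKᵢ = 1.0609, Σzᵢ/Kᵢ = 1.1592 — both > 1, two phases present.
Newton–Raphson from β = 0.5:
  β = 0.5000: g = -0.01505, g' = -0.1894 → β = 0.4205
  β = 0.4205: g = -0.00066, g' = -0.1734 → β = 0.4167
Converged at β = 0.4167.
Compositions from xᵢ = zᵢ/(1+β(Kᵢ−1)), yᵢ = Kᵢxᵢ:
  ethanol: x = 0.1039, y = 0.1496
  cyclohexane: x = 0.6001, y = 0.7261
  n-octane: x = 0.2961, y = 0.1243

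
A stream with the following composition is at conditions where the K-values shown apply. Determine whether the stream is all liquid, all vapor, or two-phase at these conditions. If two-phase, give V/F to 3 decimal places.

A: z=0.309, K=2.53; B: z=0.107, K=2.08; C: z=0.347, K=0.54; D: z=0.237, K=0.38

two-phase, V/F = 0.372

ΣzᵢKᵢ = 1.282; Σzᵢ/Kᵢ = 1.440.
Both exceed 1, so a two-phase solution exists.
Rachford–Rice: g(ψ) = Σ zᵢ(Kᵢ−1)/(1+ψ(Kᵢ−1)) = 0.
Iterate (Newton) starting at ψ = 0.69:
  ψ = 0.690: g = -0.1944, g' = -0.648 → ψ = 0.390
  ψ = 0.390: g = -0.0109, g' = -0.613 → ψ = 0.372
Converged at ψ = 0.372.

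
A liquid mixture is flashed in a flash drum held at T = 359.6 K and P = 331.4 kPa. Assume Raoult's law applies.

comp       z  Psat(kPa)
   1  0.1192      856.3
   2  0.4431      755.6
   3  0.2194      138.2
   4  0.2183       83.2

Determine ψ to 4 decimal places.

ψ = 0.5112

Raoult's law: Kᵢ = Pᵢˢᵃᵗ/P = Pᵢˢᵃᵗ/331.4.
  K_1 = 856.3/331.4 = 2.583887, K_2 = 755.6/331.4 = 2.280024, K_3 = 138.2/331.4 = 0.417019, K_4 = 83.2/331.4 = 0.251056
Let ψ = V/F and solve Σ zᵢ(Kᵢ−1)/(1+ψ(Kᵢ−1)) = 0.
Feasibility: ΣzᵢKᵢ = 1.4646, Σzᵢ/Kᵢ = 1.6361 — both > 1, two phases present.
Newton–Raphson from ψ = 0.5:
  ψ = 0.5000: g = 0.00930, g' = -0.8245 → ψ = 0.5113
  ψ = 0.5113: g = -0.00003, g' = -0.8294 → ψ = 0.5112
Converged at ψ = 0.5112.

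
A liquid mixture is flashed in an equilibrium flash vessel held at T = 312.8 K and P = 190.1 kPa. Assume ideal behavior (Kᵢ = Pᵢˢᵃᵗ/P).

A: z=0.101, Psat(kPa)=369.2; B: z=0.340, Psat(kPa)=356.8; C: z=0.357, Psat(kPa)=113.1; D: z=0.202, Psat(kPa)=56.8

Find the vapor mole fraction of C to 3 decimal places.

y_C = 0.234

Raoult's law: Kᵢ = Pᵢˢᵃᵗ/P = Pᵢˢᵃᵗ/190.1.
  K_A = 369.2/190.1 = 1.94214, K_B = 356.8/190.1 = 1.87691, K_C = 113.1/190.1 = 0.59495, K_D = 56.8/190.1 = 0.29879
Let ψ = V/F and solve Σ zᵢ(Kᵢ−1)/(1+ψ(Kᵢ−1)) = 0.
Check two-phase: ΣzᵢKᵢ = 1.107 > 1 and Σzᵢ/Kᵢ = 1.509 > 1, so g(0) = 0.107 > 0 and g(1) = -0.509 < 0.
Iterate (Newton) starting at ψ = 0.59:
  ψ = 0.590: g = -0.1740, g' = -0.541 → ψ = 0.268
  ψ = 0.268: g = -0.0194, g' = -0.453 → ψ = 0.225
  ψ = 0.225: g = 0.0000, g' = -0.454 → ψ = 0.226
Converged at ψ = 0.226.
Compositions from xᵢ = zᵢ/(1+ψ(Kᵢ−1)), yᵢ = Kᵢxᵢ:
  A: x = 0.083, y = 0.162
  B: x = 0.284, y = 0.533
  C: x = 0.393, y = 0.234
  D: x = 0.240, y = 0.072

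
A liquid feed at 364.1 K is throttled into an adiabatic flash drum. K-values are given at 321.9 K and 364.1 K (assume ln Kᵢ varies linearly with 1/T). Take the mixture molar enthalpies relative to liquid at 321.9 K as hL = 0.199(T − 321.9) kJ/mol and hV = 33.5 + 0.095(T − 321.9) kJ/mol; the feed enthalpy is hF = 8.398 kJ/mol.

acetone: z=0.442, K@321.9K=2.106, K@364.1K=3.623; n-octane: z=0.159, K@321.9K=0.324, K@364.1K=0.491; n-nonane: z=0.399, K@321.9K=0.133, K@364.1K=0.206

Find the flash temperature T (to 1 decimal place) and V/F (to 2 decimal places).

Adiabatic flash: solve Rachford–Rice at each trial T, then check hF = ψ·hV(T) + (1−ψ)·hL(T).
  T = 321.9 K: K = (2.106, 0.324, 0.133), RR gives ψ = 0.039, H_out = 1.314 kJ/mol
  T = 364.1 K: K = (3.623, 0.491, 0.206), RR gives ψ = 0.400, H_out = 20.040 kJ/mol
  T = 343.0 K: K = (2.809, 0.404, 0.168), RR gives ψ = 0.267, H_out = 12.544 kJ/mol
  T = 332.4 K: K = (2.442, 0.363, 0.150), RR gives ψ = 0.172, H_out = 7.648 kJ/mol
  T = 337.7 K: K = (2.622, 0.383, 0.159), RR gives ψ = 0.223, H_out = 10.234 kJ/mol
  T = 335.0 K: K = (2.529, 0.373, 0.154), RR gives ψ = 0.198, H_out = 8.956 kJ/mol
  T = 333.7 K: K = (2.485, 0.368, 0.152), RR gives ψ = 0.185, H_out = 8.312 kJ/mol
Linear interpolation between T = 333.7 (H_out = 8.312) and T = 335.0 (H_out = 8.956) on hF = 8.398 gives T ≈ 333.9 K, at which ψ = 0.19.

T = 333.9 K, V/F = 0.19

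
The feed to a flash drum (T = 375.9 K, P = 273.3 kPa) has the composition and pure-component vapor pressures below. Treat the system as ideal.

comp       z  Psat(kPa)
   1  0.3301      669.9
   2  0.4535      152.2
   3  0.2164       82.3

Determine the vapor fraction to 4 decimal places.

Raoult's law: Kᵢ = Pᵢˢᵃᵗ/P = Pᵢˢᵃᵗ/273.3.
  K_1 = 669.9/273.3 = 2.451153, K_2 = 152.2/273.3 = 0.556897, K_3 = 82.3/273.3 = 0.301134
Let ψ = V/F and solve Σ zᵢ(Kᵢ−1)/(1+ψ(Kᵢ−1)) = 0.
g(0) = ΣzᵢKᵢ − 1 = 0.1268 and g(1) = 1 − Σzᵢ/Kᵢ = -0.6676, so a root lies in (0, 1).
Newton iteration, ψ⁰ = 0.42:
  ψ = 0.4200: g = -0.16334, g' = -0.6145 → ψ = 0.1542
  ψ = 0.1542: g = 0.00625, g' = -0.6995 → ψ = 0.1631
  ψ = 0.1631: g = 0.00003, g' = -0.6926 → ψ = 0.1632
Converged at ψ = 0.1632.

ψ = 0.1632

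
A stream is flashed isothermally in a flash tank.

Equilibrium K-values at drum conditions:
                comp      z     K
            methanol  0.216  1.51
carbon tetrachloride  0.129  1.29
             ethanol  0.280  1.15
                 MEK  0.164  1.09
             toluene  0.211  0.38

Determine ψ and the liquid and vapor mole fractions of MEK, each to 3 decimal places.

Iterate (Newton) starting at ψ = 0.5:
  ψ = 0.500: g = -0.0160, g' = -0.221 → ψ = 0.428
  ψ = 0.428: g = -0.0007, g' = -0.203 → ψ = 0.425
Converged at ψ = 0.425.
Compositions from xᵢ = zᵢ/(1+ψ(Kᵢ−1)), yᵢ = Kᵢxᵢ:
  methanol: x = 0.178, y = 0.268
  carbon tetrachloride: x = 0.115, y = 0.148
  ethanol: x = 0.263, y = 0.303
  MEK: x = 0.158, y = 0.172
  toluene: x = 0.286, y = 0.109

ψ = 0.425, x_MEK = 0.158, y_MEK = 0.172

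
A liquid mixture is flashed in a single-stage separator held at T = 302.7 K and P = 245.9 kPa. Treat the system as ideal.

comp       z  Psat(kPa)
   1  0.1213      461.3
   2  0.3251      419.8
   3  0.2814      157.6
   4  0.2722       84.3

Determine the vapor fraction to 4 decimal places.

Raoult's law: Kᵢ = Pᵢˢᵃᵗ/P = Pᵢˢᵃᵗ/245.9.
  K_1 = 461.3/245.9 = 1.875966, K_2 = 419.8/245.9 = 1.707198, K_3 = 157.6/245.9 = 0.640911, K_4 = 84.3/245.9 = 0.342822
Let ψ = V/F and solve Σ zᵢ(Kᵢ−1)/(1+ψ(Kᵢ−1)) = 0.
Feasibility: ΣzᵢKᵢ = 1.0562, Σzᵢ/Kᵢ = 1.4881 — both > 1, two phases present.
Newton iteration, ψ⁰ = 0.5:
  ψ = 0.5000: g = -0.14585, g' = -0.4484 → ψ = 0.1748
  ψ = 0.1748: g = -0.01314, g' = -0.3901 → ψ = 0.1411
Converged at ψ = 0.1411.

ψ = 0.1411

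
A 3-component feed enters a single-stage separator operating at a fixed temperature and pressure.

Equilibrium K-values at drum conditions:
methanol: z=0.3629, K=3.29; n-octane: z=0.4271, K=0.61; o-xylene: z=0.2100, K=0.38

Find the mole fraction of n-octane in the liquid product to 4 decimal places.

Let β = V/F and solve Σ zᵢ(Kᵢ−1)/(1+β(Kᵢ−1)) = 0.
Feasibility: ΣzᵢKᵢ = 1.5343, Σzᵢ/Kᵢ = 1.3631 — both > 1, two phases present.
Iterate (Newton) starting at β = 0.5:
  β = 0.5000: g = -0.00818, g' = -0.6834 → β = 0.4880
  β = 0.4880: g = 0.00004, g' = -0.6895 → β = 0.4881
Converged at β = 0.4881.
Compositions from xᵢ = zᵢ/(1+β(Kᵢ−1)), yᵢ = Kᵢxᵢ:
  methanol: x = 0.1714, y = 0.5638
  n-octane: x = 0.5275, y = 0.3218
  o-xylene: x = 0.3011, y = 0.1144

x_n-octane = 0.5275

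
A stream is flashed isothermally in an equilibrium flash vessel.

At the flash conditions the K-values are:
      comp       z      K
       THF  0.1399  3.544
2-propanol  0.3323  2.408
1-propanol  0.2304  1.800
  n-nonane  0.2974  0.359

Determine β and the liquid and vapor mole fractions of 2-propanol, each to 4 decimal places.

β = 0.8686, x_2-propanol = 0.1495, y_2-propanol = 0.3600

Iterate (Newton) starting at β = 0.48:
  β = 0.4800: g = 0.29725, g' = -0.7500 → β = 0.8763
  β = 0.8763: g = -0.00695, g' = -0.9059 → β = 0.8687
  β = 0.8687: g = -0.00004, g' = -0.8946 → β = 0.8686
Converged at β = 0.8686.
Compositions from xᵢ = zᵢ/(1+β(Kᵢ−1)), yᵢ = Kᵢxᵢ:
  THF: x = 0.0436, y = 0.1545
  2-propanol: x = 0.1495, y = 0.3600
  1-propanol: x = 0.1359, y = 0.2447
  n-nonane: x = 0.6710, y = 0.2409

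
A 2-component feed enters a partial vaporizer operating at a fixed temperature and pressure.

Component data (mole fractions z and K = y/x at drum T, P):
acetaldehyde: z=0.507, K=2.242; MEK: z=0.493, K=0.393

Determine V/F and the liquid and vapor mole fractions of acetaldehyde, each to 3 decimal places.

V/F = 0.438, x_acetaldehyde = 0.328, y_acetaldehyde = 0.736

Material balance + equilibrium reduce to Σ zᵢ(Kᵢ−1)/(1+V/F(Kᵢ−1)) = 0.
Feasibility: ΣzᵢKᵢ = 1.330, Σzᵢ/Kᵢ = 1.481 — both > 1, two phases present.
Newton–Raphson from V/F = 0.5:
  V/F = 0.500: g = -0.0412, g' = -0.672 → V/F = 0.439
  V/F = 0.439: g = -0.0003, g' = -0.665 → V/F = 0.438
Converged at V/F = 0.438.
Compositions from xᵢ = zᵢ/(1+V/F(Kᵢ−1)), yᵢ = Kᵢxᵢ:
  acetaldehyde: x = 0.328, y = 0.736
  MEK: x = 0.672, y = 0.264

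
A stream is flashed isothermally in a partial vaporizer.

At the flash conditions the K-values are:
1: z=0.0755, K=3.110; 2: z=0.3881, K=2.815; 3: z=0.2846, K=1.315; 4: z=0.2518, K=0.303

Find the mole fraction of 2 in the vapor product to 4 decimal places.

y_2 = 0.4380

Newton iteration, ψ⁰ = 0.5:
  ψ = 0.5000: g = 0.25487, g' = -0.7402 → ψ = 0.8443
  ψ = 0.8443: g = -0.02023, g' = -0.9827 → ψ = 0.8237
  ψ = 0.8237: g = -0.00042, g' = -0.9425 → ψ = 0.8233
Converged at ψ = 0.8233.
Compositions from xᵢ = zᵢ/(1+ψ(Kᵢ−1)), yᵢ = Kᵢxᵢ:
  1: x = 0.0276, y = 0.0858
  2: x = 0.1556, y = 0.4380
  3: x = 0.2260, y = 0.2972
  4: x = 0.5908, y = 0.1790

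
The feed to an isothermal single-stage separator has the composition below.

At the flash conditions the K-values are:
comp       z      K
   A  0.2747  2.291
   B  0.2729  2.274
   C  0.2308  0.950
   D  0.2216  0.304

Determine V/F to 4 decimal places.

V/F = 0.7823

Material balance + equilibrium reduce to Σ zᵢ(Kᵢ−1)/(1+V/F(Kᵢ−1)) = 0.
Check two-phase: ΣzᵢKᵢ = 1.5365 > 1 and Σzᵢ/Kᵢ = 1.2118 > 1, so g(0) = 0.5365 > 0 and g(1) = -0.2118 < 0.
Newton iteration, V/F⁰ = 0.5:
  V/F = 0.5000: g = 0.17951, g' = -0.5875 → V/F = 0.8056
  V/F = 0.8056: g = -0.01766, g' = -0.7747 → V/F = 0.7828
  V/F = 0.7828: g = -0.00037, g' = -0.7430 → V/F = 0.7823
Converged at V/F = 0.7823.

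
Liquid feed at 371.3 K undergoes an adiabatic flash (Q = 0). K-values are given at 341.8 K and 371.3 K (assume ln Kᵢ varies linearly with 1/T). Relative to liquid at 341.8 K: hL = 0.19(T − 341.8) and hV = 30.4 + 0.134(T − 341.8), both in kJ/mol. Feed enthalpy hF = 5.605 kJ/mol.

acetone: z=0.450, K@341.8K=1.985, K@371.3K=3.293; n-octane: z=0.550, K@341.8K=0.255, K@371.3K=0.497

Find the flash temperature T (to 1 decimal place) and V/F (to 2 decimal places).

T = 346.5 K, V/F = 0.16

Adiabatic flash: solve Rachford–Rice at each trial T, then check hF = ψ·hV(T) + (1−ψ)·hL(T).
  T = 341.8 K: K = (1.985, 0.255), RR gives ψ = 0.046, H_out = 1.388 kJ/mol
  T = 371.3 K: K = (3.293, 0.497), RR gives ψ = 0.655, H_out = 24.428 kJ/mol
  T = 356.6 K: K = (2.586, 0.361), RR gives ψ = 0.358, H_out = 13.392 kJ/mol
  T = 349.2 K: K = (2.272, 0.305), RR gives ψ = 0.215, H_out = 7.846 kJ/mol
  T = 345.5 K: K = (2.125, 0.279), RR gives ψ = 0.135, H_out = 4.788 kJ/mol
  T = 347.4 K: K = (2.200, 0.292), RR gives ψ = 0.177, H_out = 6.393 kJ/mol
Linear interpolation between T = 345.5 (H_out = 4.788) and T = 347.4 (H_out = 6.393) on hF = 5.605 gives T ≈ 346.5 K, at which ψ = 0.16.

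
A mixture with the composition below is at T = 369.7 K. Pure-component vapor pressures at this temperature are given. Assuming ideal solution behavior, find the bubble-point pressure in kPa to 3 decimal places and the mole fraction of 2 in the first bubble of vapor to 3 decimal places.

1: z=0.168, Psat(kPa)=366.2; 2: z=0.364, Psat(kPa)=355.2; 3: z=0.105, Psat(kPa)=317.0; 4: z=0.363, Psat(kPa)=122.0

Pbub = 268.385 kPa, y_2 = 0.482

At the bubble point ψ → 0, so ΣzᵢKᵢ = 1 with Kᵢ = Pᵢˢᵃᵗ/P ⇒ P = ΣzᵢPᵢˢᵃᵗ.
P = 0.168·366.2 + 0.364·355.2 + 0.105·317.0 + 0.363·122.0 = 268.385 kPa
yᵢ = zᵢPᵢˢᵃᵗ/P ⇒ y_2 = 0.364·355.2/268.385 = 0.482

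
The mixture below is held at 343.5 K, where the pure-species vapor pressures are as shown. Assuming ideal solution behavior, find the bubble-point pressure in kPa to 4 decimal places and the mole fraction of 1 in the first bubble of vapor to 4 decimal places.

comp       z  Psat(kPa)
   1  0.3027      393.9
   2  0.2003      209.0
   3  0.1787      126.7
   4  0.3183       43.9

At the bubble point ψ → 0, so ΣzᵢKᵢ = 1 with Kᵢ = Pᵢˢᵃᵗ/P ⇒ P = ΣzᵢPᵢˢᵃᵗ.
P = 0.3027·393.9 + 0.2003·209.0 + 0.1787·126.7 + 0.3183·43.9 = 197.7109 kPa
yᵢ = zᵢPᵢˢᵃᵗ/P ⇒ y_1 = 0.3027·393.9/197.7109 = 0.6031

Pbub = 197.7109 kPa, y_1 = 0.6031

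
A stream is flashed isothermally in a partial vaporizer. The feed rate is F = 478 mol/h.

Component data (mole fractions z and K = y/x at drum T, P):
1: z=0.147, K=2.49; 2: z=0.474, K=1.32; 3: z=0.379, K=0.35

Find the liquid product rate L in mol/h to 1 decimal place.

L = 352.2 mol/h

Material balance + equilibrium reduce to Σ zᵢ(Kᵢ−1)/(1+β(Kᵢ−1)) = 0.
Feasibility: ΣzᵢKᵢ = 1.124, Σzᵢ/Kᵢ = 1.501 — both > 1, two phases present.
Newton iteration, β⁰ = 0.5:
  β = 0.500: g = -0.1087, g' = -0.495 → β = 0.280
  β = 0.280: g = -0.0075, g' = -0.443 → β = 0.263
Converged at β = 0.263.
Then V = β·F = 0.2633·478 = 125.8 mol/h and L = F − V = 352.2 mol/h.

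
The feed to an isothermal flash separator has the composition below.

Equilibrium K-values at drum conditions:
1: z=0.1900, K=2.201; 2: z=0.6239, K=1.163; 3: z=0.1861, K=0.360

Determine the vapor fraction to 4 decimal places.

Let ψ = V/F and solve Σ zᵢ(Kᵢ−1)/(1+ψ(Kᵢ−1)) = 0.
Check two-phase: ΣzᵢKᵢ = 1.2108 > 1 and Σzᵢ/Kᵢ = 1.1397 > 1, so g(0) = 0.2108 > 0 and g(1) = -0.1397 < 0.
Iterate (Newton) starting at ψ = 0.5:
  ψ = 0.5000: g = 0.06145, g' = -0.2860 → ψ = 0.7149
  ψ = 0.7149: g = -0.00569, g' = -0.3517 → ψ = 0.6987
  ψ = 0.6987: g = -0.00006, g' = -0.3438 → ψ = 0.6985
Converged at ψ = 0.6985.

ψ = 0.6985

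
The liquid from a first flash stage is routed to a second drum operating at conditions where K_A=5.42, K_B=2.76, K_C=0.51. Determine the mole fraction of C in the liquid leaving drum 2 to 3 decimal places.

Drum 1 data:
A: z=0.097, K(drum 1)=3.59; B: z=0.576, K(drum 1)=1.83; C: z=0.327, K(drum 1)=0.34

x_C (drum 2) = 0.795

Drum 1:
Rachford–Rice: g(ψ₁) = Σ zᵢ(Kᵢ−1)/(1+ψ₁(Kᵢ−1)) = 0.
g(0) = ΣzᵢKᵢ − 1 = 0.513 and g(1) = 1 − Σzᵢ/Kᵢ = -0.304, so a root lies in (0, 1).
Newton iteration, ψ₁⁰ = 0.5:
  ψ₁ = 0.500: g = 0.1252, g' = -0.639 → ψ₁ = 0.696
  ψ₁ = 0.696: g = -0.0065, g' = -0.730 → ψ₁ = 0.687
Converged at ψ₁ = 0.687.
Drum-1 compositions:
  A: x = 0.035, y = 0.125
  B: x = 0.367, y = 0.671
  C: x = 0.598, y = 0.203
Drum-2 feed = drum-1 liquid: z₂ = (0.0349, 0.3668, 0.5983).
Drum 2:
Let ψ₂ = V/F and solve Σ zᵢ(Kᵢ−1)/(1+ψ₂(Kᵢ−1)) = 0.
Feasibility: ΣzᵢKᵢ = 1.507, Σzᵢ/Kᵢ = 1.312 — both > 1, two phases present.
Newton iteration, ψ₂⁰ = 0.32:
  ψ₂ = 0.320: g = 0.1292, g' = -0.784 → ψ₂ = 0.485
  ψ₂ = 0.485: g = 0.0129, g' = -0.647 → ψ₂ = 0.505
Converged at ψ₂ = 0.505.
  A: x = 0.011, y = 0.059
  B: x = 0.194, y = 0.536
  C: x = 0.795, y = 0.405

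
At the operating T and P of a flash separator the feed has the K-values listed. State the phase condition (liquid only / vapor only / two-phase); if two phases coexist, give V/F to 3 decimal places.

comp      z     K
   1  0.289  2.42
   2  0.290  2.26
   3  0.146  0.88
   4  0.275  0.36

ΣzᵢKᵢ = 1.582; Σzᵢ/Kᵢ = 1.178.
Both exceed 1, so a two-phase solution exists.
Material balance + equilibrium reduce to Σ zᵢ(Kᵢ−1)/(1+ψ(Kᵢ−1)) = 0.
Newton iteration, ψ⁰ = 0.54:
  ψ = 0.540: g = 0.1620, g' = -0.615 → ψ = 0.803
  ψ = 0.803: g = -0.0084, g' = -0.721 → ψ = 0.792
Converged at ψ = 0.792.

two-phase, V/F = 0.792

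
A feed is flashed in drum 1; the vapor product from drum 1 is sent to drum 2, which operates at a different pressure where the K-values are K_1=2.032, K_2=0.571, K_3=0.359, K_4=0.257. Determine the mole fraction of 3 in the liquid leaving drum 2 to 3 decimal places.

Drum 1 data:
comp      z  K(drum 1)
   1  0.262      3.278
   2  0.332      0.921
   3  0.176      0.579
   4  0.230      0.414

Drum 1:
Material balance + equilibrium reduce to Σ zᵢ(Kᵢ−1)/(1+ψ₁(Kᵢ−1)) = 0.
g(0) = ΣzᵢKᵢ − 1 = 0.362 and g(1) = 1 − Σzᵢ/Kᵢ = -0.300, so a root lies in (0, 1).
Newton–Raphson from ψ₁ = 0.64:
  ψ₁ = 0.640: g = -0.1019, g' = -0.488 → ψ₁ = 0.431
  ψ₁ = 0.431: g = 0.0030, g' = -0.536 → ψ₁ = 0.437
Converged at ψ₁ = 0.437.
Drum-1 compositions:
  1: x = 0.131, y = 0.430
  2: x = 0.344, y = 0.317
  3: x = 0.216, y = 0.125
  4: x = 0.309, y = 0.128
Drum-2 feed = drum-1 vapor: z₂ = (0.4304, 0.3167, 0.1249, 0.1280).
Drum 2:
Iterate (Newton) starting at ψ₂ = 0.54:
  ψ₂ = 0.540: g = -0.1728, g' = -0.605 → ψ₂ = 0.254
  ψ₂ = 0.254: g = -0.0135, g' = -0.542 → ψ₂ = 0.229
Converged at ψ₂ = 0.229.
  1: x = 0.348, y = 0.707
  2: x = 0.351, y = 0.201
  3: x = 0.146, y = 0.053
  4: x = 0.154, y = 0.040

x_3 (drum 2) = 0.146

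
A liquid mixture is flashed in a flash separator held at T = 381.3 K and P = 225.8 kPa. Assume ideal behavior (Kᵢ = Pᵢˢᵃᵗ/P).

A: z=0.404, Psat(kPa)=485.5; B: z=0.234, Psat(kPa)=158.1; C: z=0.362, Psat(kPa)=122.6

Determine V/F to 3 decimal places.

Raoult's law: Kᵢ = Pᵢˢᵃᵗ/P = Pᵢˢᵃᵗ/225.8.
  K_A = 485.5/225.8 = 2.15013, K_B = 158.1/225.8 = 0.70018, K_C = 122.6/225.8 = 0.54296
Rachford–Rice: g(V/F) = Σ zᵢ(Kᵢ−1)/(1+V/F(Kᵢ−1)) = 0.
g(0) = ΣzᵢKᵢ − 1 = 0.229 and g(1) = 1 − Σzᵢ/Kᵢ = -0.189, so a root lies in (0, 1).
Iterate (Newton) starting at V/F = 0.5:
  V/F = 0.500: g = -0.0020, g' = -0.372 → V/F = 0.495
Converged at V/F = 0.495.

V/F = 0.495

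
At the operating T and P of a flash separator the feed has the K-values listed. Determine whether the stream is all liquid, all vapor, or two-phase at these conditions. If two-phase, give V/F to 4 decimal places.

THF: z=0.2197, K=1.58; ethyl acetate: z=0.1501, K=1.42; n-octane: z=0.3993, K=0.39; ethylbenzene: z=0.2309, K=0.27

all liquid

ΣzᵢKᵢ = 0.7783; Σzᵢ/Kᵢ = 2.1238.
Since ΣzᵢKᵢ < 1 the mixture is below its bubble point — single liquid phase.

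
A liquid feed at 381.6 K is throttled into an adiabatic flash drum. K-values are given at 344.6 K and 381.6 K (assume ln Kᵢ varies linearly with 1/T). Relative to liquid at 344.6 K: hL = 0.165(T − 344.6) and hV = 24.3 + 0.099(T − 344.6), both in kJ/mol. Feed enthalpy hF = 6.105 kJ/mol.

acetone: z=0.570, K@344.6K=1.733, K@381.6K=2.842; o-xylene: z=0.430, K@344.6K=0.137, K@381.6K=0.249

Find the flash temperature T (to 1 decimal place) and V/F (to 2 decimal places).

T = 351.7 K, V/F = 0.21

Adiabatic flash: solve Rachford–Rice at each trial T, then check hF = ψ·hV(T) + (1−ψ)·hL(T).
  T = 344.6 K: K = (1.733, 0.137), RR gives ψ = 0.074, H_out = 1.795 kJ/mol
  T = 381.6 K: K = (2.842, 0.249), RR gives ψ = 0.526, H_out = 17.592 kJ/mol
  T = 363.1 K: K = (2.247, 0.188), RR gives ψ = 0.357, H_out = 11.288 kJ/mol
  T = 353.9 K: K = (1.982, 0.161), RR gives ψ = 0.241, H_out = 7.252 kJ/mol
  T = 349.2 K: K = (1.853, 0.149), RR gives ψ = 0.166, H_out = 4.734 kJ/mol
  T = 351.5 K: K = (1.916, 0.155), RR gives ψ = 0.205, H_out = 6.017 kJ/mol
Linear interpolation between T = 351.5 (H_out = 6.017) and T = 353.9 (H_out = 7.252) on hF = 6.105 gives T ≈ 351.7 K, at which ψ = 0.21.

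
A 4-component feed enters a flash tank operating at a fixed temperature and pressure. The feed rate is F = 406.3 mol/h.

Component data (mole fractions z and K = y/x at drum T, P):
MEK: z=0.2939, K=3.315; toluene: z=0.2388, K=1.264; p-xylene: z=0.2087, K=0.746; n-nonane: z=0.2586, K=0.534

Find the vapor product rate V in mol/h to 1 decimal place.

V = 360.5 mol/h

Newton–Raphson from V/F = 0.36:
  V/F = 0.3600: g = 0.22553, g' = -0.5799 → V/F = 0.7489
  V/F = 0.7489: g = 0.05094, g' = -0.3754 → V/F = 0.8846
  V/F = 0.8846: g = 0.00093, g' = -0.3654 → V/F = 0.8872
Converged at V/F = 0.8872.
Then V = V/F·F = 0.8872·406.3 = 360.5 mol/h and L = F − V = 45.8 mol/h.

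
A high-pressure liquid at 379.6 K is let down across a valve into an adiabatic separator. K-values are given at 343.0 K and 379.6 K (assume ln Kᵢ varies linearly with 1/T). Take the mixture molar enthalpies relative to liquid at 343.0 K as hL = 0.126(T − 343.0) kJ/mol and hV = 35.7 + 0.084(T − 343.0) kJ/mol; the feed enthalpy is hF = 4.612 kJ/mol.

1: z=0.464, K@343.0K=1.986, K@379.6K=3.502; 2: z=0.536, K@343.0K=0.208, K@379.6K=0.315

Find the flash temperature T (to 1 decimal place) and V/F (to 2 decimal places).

Adiabatic flash: solve Rachford–Rice at each trial T, then check hF = ψ·hV(T) + (1−ψ)·hL(T).
  T = 343.0 K: K = (1.986, 0.208), RR gives ψ = 0.042, H_out = 1.508 kJ/mol
  T = 379.6 K: K = (3.502, 0.315), RR gives ψ = 0.463, H_out = 20.434 kJ/mol
  T = 361.3 K: K = (2.675, 0.259), RR gives ψ = 0.306, H_out = 12.994 kJ/mol
  T = 352.1 K: K = (2.312, 0.232), RR gives ψ = 0.196, H_out = 8.070 kJ/mol
  T = 347.6 K: K = (2.147, 0.220), RR gives ψ = 0.128, H_out = 5.111 kJ/mol
  T = 345.3 K: K = (2.065, 0.214), RR gives ψ = 0.087, H_out = 3.396 kJ/mol
Linear interpolation between T = 345.3 (H_out = 3.396) and T = 347.6 (H_out = 5.111) on hF = 4.612 gives T ≈ 346.9 K, at which ψ = 0.12.

T = 346.9 K, V/F = 0.12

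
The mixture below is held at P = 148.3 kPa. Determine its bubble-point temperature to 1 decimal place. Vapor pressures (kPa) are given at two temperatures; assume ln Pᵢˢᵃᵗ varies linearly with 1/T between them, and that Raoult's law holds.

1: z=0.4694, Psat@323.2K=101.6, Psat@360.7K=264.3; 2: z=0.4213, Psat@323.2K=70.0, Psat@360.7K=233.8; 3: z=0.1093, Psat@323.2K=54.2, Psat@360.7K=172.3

T = 342.6 K

Bubble-point temperature: ΣzᵢPᵢˢᵃᵗ(T) = P. Interpolate ln Pᵢˢᵃᵗ = aᵢ + bᵢ/T.
  T = 323.2 K: ΣzᵢPᵢˢᵃᵗ = 83.11 kPa
  T = 360.7 K: ΣzᵢPᵢˢᵃᵗ = 241.39 kPa
  T = 341.9 K: ΣzᵢPᵢˢᵃᵗ = 145.37 kPa
  T = 351.3 K: ΣzᵢPᵢˢᵃᵗ = 188.52 kPa
  T = 346.6 K: ΣzᵢPᵢˢᵃᵗ = 165.82 kPa
  T = 344.2 K: ΣzᵢPᵢˢᵃᵗ = 155.11 kPa
Interpolating between 341.9 K and 344.2 K gives T ≈ 342.6 K.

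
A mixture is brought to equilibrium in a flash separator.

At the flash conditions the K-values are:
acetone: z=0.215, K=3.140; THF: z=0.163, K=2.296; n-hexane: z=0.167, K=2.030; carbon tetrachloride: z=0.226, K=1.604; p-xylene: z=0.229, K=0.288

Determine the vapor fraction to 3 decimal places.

ψ = 0.881

Let ψ = V/F and solve Σ zᵢ(Kᵢ−1)/(1+ψ(Kᵢ−1)) = 0.
g(0) = ΣzᵢKᵢ − 1 = 0.817 and g(1) = 1 − Σzᵢ/Kᵢ = -0.158, so a root lies in (0, 1).
Iterate (Newton) starting at ψ = 0.5:
  ψ = 0.500: g = 0.3157, g' = -0.736 → ψ = 0.929
  ψ = 0.929: g = -0.0560, g' = -1.258 → ψ = 0.884
  ψ = 0.884: g = -0.0035, g' = -1.107 → ψ = 0.881
Converged at ψ = 0.881.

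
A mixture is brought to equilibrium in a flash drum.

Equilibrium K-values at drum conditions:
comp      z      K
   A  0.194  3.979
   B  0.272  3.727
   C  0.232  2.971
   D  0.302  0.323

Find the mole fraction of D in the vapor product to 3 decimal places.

Rachford–Rice: g(ψ) = Σ zᵢ(Kᵢ−1)/(1+ψ(Kᵢ−1)) = 0.
Feasibility: ΣzᵢKᵢ = 2.572, Σzᵢ/Kᵢ = 1.135 — both > 1, two phases present.
Iterate (Newton) starting at ψ = 0.63:
  ψ = 0.630: g = 0.3213, g' = -1.082 → ψ = 0.927
  ψ = 0.927: g = -0.0232, g' = -1.395 → ψ = 0.910
Converged at ψ = 0.910.
Compositions from xᵢ = zᵢ/(1+ψ(Kᵢ−1)), yᵢ = Kᵢxᵢ:
  A: x = 0.052, y = 0.208
  B: x = 0.078, y = 0.291
  C: x = 0.083, y = 0.247
  D: x = 0.787, y = 0.254

y_D = 0.254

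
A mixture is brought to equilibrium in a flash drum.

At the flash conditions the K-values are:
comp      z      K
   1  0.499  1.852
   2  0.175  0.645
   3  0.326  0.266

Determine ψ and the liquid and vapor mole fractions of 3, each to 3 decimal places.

ψ = 0.230, x_3 = 0.392, y_3 = 0.104

Material balance + equilibrium reduce to Σ zᵢ(Kᵢ−1)/(1+ψ(Kᵢ−1)) = 0.
Check two-phase: ΣzᵢKᵢ = 1.124 > 1 and Σzᵢ/Kᵢ = 1.766 > 1, so g(0) = 0.124 > 0 and g(1) = -0.766 < 0.
Newton iteration, ψ⁰ = 0.5:
  ψ = 0.500: g = -0.1554, g' = -0.649 → ψ = 0.261
  ψ = 0.261: g = -0.0164, g' = -0.538 → ψ = 0.230
Converged at ψ = 0.230.
Compositions from xᵢ = zᵢ/(1+ψ(Kᵢ−1)), yᵢ = Kᵢxᵢ:
  1: x = 0.417, y = 0.773
  2: x = 0.191, y = 0.123
  3: x = 0.392, y = 0.104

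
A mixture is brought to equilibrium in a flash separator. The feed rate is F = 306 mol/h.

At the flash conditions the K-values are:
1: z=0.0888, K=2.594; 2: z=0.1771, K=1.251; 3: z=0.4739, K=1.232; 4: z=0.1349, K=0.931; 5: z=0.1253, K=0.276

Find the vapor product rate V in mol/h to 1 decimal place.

V = 219.0 mol/h

Rachford–Rice: g(β) = Σ zᵢ(Kᵢ−1)/(1+β(Kᵢ−1)) = 0.
Feasibility: ΣzᵢKᵢ = 1.1959, Σzᵢ/Kᵢ = 1.1593 — both > 1, two phases present.
Iterate (Newton) starting at β = 0.5:
  β = 0.5000: g = 0.06495, g' = -0.2612 → β = 0.7487
  β = 0.7487: g = -0.01227, g' = -0.3872 → β = 0.7170
  β = 0.7170: g = -0.00043, g' = -0.3606 → β = 0.7158
Converged at β = 0.7158.
Then V = β·F = 0.7158·306 = 219.0 mol/h and L = F − V = 87.0 mol/h.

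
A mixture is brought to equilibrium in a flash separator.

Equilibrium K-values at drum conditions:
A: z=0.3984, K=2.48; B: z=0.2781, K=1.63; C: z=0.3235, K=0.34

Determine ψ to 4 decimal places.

Rachford–Rice: g(ψ) = Σ zᵢ(Kᵢ−1)/(1+ψ(Kᵢ−1)) = 0.
Check two-phase: ΣzᵢKᵢ = 1.5513 > 1 and Σzᵢ/Kᵢ = 1.2827 > 1, so g(0) = 0.5513 > 0 and g(1) = -0.2827 < 0.
Iterate (Newton) starting at ψ = 0.36:
  ψ = 0.3600: g = 0.24744, g' = -0.6872 → ψ = 0.7201
  ψ = 0.7201: g = -0.00091, g' = -0.7685 → ψ = 0.7189
Converged at ψ = 0.7189.

ψ = 0.7189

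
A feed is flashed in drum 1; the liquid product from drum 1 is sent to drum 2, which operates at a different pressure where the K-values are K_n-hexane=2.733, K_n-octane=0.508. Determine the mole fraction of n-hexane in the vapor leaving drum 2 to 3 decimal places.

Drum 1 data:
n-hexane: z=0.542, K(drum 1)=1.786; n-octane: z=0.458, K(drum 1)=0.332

y_n-hexane (drum 2) = 0.604

Drum 1:
Rachford–Rice: g(ψ₁) = Σ zᵢ(Kᵢ−1)/(1+ψ₁(Kᵢ−1)) = 0.
g(0) = ΣzᵢKᵢ − 1 = 0.120 and g(1) = 1 − Σzᵢ/Kᵢ = -0.683, so a root lies in (0, 1).
Iterate (Newton) starting at ψ₁ = 0.64:
  ψ₁ = 0.640: g = -0.2510, g' = -0.772 → ψ₁ = 0.315
  ψ₁ = 0.315: g = -0.0459, g' = -0.543 → ψ₁ = 0.230
  ψ₁ = 0.230: g = -0.0008, g' = -0.526 → ψ₁ = 0.229
Converged at ψ₁ = 0.229.
Drum-1 compositions:
  n-hexane: x = 0.459, y = 0.821
  n-octane: x = 0.541, y = 0.179
Drum-2 feed = drum-1 liquid: z₂ = (0.4594, 0.5406).
Drum 2:
Let ψ₂ = V/F and solve Σ zᵢ(Kᵢ−1)/(1+ψ₂(Kᵢ−1)) = 0.
g(0) = ΣzᵢKᵢ − 1 = 0.530 and g(1) = 1 − Σzᵢ/Kᵢ = -0.232, so a root lies in (0, 1).
Newton iteration, ψ₂⁰ = 0.5:
  ψ₂ = 0.500: g = 0.0738, g' = -0.626 → ψ₂ = 0.618
  ψ₂ = 0.618: g = 0.0023, g' = -0.592 → ψ₂ = 0.622
Converged at ψ₂ = 0.622.
  n-hexane: x = 0.221, y = 0.604
  n-octane: x = 0.779, y = 0.396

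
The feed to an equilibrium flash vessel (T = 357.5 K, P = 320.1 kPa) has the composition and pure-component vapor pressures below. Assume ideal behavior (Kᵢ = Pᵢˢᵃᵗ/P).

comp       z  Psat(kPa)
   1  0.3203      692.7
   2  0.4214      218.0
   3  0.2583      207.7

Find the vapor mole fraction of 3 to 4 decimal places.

y_3 = 0.1936

Raoult's law: Kᵢ = Pᵢˢᵃᵗ/P = Pᵢˢᵃᵗ/320.1.
  K_1 = 692.7/320.1 = 2.164011, K_2 = 218.0/320.1 = 0.681037, K_3 = 207.7/320.1 = 0.648860
Rachford–Rice: g(β) = Σ zᵢ(Kᵢ−1)/(1+β(Kᵢ−1)) = 0.
Feasibility: ΣzᵢKᵢ = 1.1477, Σzᵢ/Kᵢ = 1.1649 — both > 1, two phases present.
Newton iteration, β⁰ = 0.5:
  β = 0.5000: g = -0.03426, g' = -0.2809 → β = 0.3781
  β = 0.3781: g = 0.00147, g' = -0.3070 → β = 0.3829
Converged at β = 0.3829.
Compositions from xᵢ = zᵢ/(1+β(Kᵢ−1)), yᵢ = Kᵢxᵢ:
  1: x = 0.2216, y = 0.4795
  2: x = 0.4800, y = 0.3269
  3: x = 0.2984, y = 0.1936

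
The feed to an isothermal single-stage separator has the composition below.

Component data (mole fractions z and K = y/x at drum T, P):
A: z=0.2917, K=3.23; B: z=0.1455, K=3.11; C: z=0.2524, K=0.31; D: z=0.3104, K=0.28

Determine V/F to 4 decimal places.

V/F = 0.3616

Rachford–Rice: g(V/F) = Σ zᵢ(Kᵢ−1)/(1+V/F(Kᵢ−1)) = 0.
Feasibility: ΣzᵢKᵢ = 1.5599, Σzᵢ/Kᵢ = 2.0599 — both > 1, two phases present.
Newton–Raphson from V/F = 0.67:
  V/F = 0.6700: g = -0.36766, g' = -1.3606 → V/F = 0.3998
  V/F = 0.3998: g = -0.04389, g' = -1.1425 → V/F = 0.3614
  V/F = 0.3614: g = 0.00031, g' = -1.1606 → V/F = 0.3616
Converged at V/F = 0.3616.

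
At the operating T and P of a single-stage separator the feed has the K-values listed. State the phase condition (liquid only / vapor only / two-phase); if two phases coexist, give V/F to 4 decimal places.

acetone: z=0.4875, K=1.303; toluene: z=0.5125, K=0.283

ΣzᵢKᵢ = 0.7802; Σzᵢ/Kᵢ = 2.1851.
Since ΣzᵢKᵢ < 1 the mixture is below its bubble point — single liquid phase.

liquid only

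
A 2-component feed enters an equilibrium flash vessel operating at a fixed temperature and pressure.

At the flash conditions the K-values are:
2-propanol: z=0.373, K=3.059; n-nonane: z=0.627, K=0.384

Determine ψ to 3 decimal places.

Binary case is linear: z₁(K₁−1)(1+ψ(K₂−1)) + z₂(K₂−1)(1+ψ(K₁−1)) = 0
⇒ ψ = [z₁(K₁−1)+z₂(K₂−1)] / [−(K₁−1)(K₂−1)] = 0.3818/1.2683 = 0.301

ψ = 0.301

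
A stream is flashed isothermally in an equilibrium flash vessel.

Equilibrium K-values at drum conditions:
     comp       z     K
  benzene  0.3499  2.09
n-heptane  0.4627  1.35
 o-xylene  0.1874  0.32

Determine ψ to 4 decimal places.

Rachford–Rice: g(ψ) = Σ zᵢ(Kᵢ−1)/(1+ψ(Kᵢ−1)) = 0.
Check two-phase: ΣzᵢKᵢ = 1.4159 > 1 and Σzᵢ/Kᵢ = 1.0958 > 1, so g(0) = 0.4159 > 0 and g(1) = -0.0958 < 0.
Iterate (Newton) starting at ψ = 0.5:
  ψ = 0.5000: g = 0.19160, g' = -0.4141 → ψ = 0.9626
  ψ = 0.9626: g = -0.06170, g' = -0.8571 → ψ = 0.8907
  ψ = 0.8907: g = -0.00616, g' = -0.6972 → ψ = 0.8818
  ψ = 0.8818: g = -0.00007, g' = -0.6818 → ψ = 0.8817
Converged at ψ = 0.8817.

ψ = 0.8817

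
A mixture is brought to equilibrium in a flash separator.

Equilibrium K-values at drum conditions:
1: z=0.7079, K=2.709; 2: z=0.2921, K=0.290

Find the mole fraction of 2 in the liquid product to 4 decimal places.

Let ψ = V/F and solve Σ zᵢ(Kᵢ−1)/(1+ψ(Kᵢ−1)) = 0.
Check two-phase: ΣzᵢKᵢ = 2.0024 > 1 and Σzᵢ/Kᵢ = 1.2686 > 1, so g(0) = 1.0024 > 0 and g(1) = -0.2686 < 0.
Newton–Raphson from ψ = 0.5:
  ψ = 0.5000: g = 0.33082, g' = -0.9551 → ψ = 0.8464
  ψ = 0.8464: g = -0.02516, g' = -1.2700 → ψ = 0.8266
  ψ = 0.8266: g = -0.00053, g' = -1.2179 → ψ = 0.8261
Converged at ψ = 0.8261.
Compositions from xᵢ = zᵢ/(1+ψ(Kᵢ−1)), yᵢ = Kᵢxᵢ:
  1: x = 0.2935, y = 0.7951
  2: x = 0.7065, y = 0.2049

x_2 = 0.7065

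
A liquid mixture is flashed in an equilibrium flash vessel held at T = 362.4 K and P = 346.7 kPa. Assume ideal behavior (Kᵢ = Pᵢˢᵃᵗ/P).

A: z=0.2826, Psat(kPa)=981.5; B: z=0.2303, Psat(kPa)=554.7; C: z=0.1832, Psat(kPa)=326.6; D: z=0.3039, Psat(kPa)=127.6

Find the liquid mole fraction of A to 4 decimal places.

Raoult's law: Kᵢ = Pᵢˢᵃᵗ/P = Pᵢˢᵃᵗ/346.7.
  K_A = 981.5/346.7 = 2.830978, K_B = 554.7/346.7 = 1.599942, K_C = 326.6/346.7 = 0.942025, K_D = 127.6/346.7 = 0.368042
Newton–Raphson from ψ = 0.5:
  ψ = 0.5000: g = 0.08471, g' = -0.5673 → ψ = 0.6493
  ψ = 0.6493: g = -0.00091, g' = -0.5904 → ψ = 0.6478
Converged at ψ = 0.6478.
Compositions from xᵢ = zᵢ/(1+ψ(Kᵢ−1)), yᵢ = Kᵢxᵢ:
  A: x = 0.1293, y = 0.3660
  B: x = 0.1658, y = 0.2653
  C: x = 0.1903, y = 0.1793
  D: x = 0.5145, y = 0.1894

x_A = 0.1293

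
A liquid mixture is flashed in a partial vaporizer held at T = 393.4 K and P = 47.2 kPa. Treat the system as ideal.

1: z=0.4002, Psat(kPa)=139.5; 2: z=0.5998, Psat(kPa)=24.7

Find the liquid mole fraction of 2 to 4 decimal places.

x_2 = 0.8040

Raoult's law: Kᵢ = Pᵢˢᵃᵗ/P = Pᵢˢᵃᵗ/47.2.
  K_1 = 139.5/47.2 = 2.955508, K_2 = 24.7/47.2 = 0.523305
Material balance + equilibrium reduce to Σ zᵢ(Kᵢ−1)/(1+ψ(Kᵢ−1)) = 0.
Feasibility: ΣzᵢKᵢ = 1.4967, Σzᵢ/Kᵢ = 1.2816 — both > 1, two phases present.
Binary case is linear: z₁(K₁−1)(1+ψ(K₂−1)) + z₂(K₂−1)(1+ψ(K₁−1)) = 0
⇒ ψ = [z₁(K₁−1)+z₂(K₂−1)] / [−(K₁−1)(K₂−1)] = 0.49667/0.93218 = 0.5328
Compositions from xᵢ = zᵢ/(1+ψ(Kᵢ−1)), yᵢ = Kᵢxᵢ:
  1: x = 0.1960, y = 0.5793
  2: x = 0.8040, y = 0.4207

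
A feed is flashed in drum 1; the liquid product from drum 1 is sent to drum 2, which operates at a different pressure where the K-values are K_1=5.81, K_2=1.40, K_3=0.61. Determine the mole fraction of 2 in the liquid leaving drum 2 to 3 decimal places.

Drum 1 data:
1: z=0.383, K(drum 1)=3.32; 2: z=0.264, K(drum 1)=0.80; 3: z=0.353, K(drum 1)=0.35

Drum 1:
Rachford–Rice: g(ψ₁) = Σ zᵢ(Kᵢ−1)/(1+ψ₁(Kᵢ−1)) = 0.
Feasibility: ΣzᵢKᵢ = 1.606, Σzᵢ/Kᵢ = 1.454 — both > 1, two phases present.
Newton iteration, ψ₁⁰ = 0.5:
  ψ₁ = 0.500: g = 0.0128, g' = -0.782 → ψ₁ = 0.516
Converged at ψ₁ = 0.516.
Drum-1 compositions:
  1: x = 0.174, y = 0.579
  2: x = 0.294, y = 0.236
  3: x = 0.531, y = 0.186
Drum-2 feed = drum-1 liquid: z₂ = (0.1742, 0.2944, 0.5313).
Drum 2:
Newton iteration, ψ₂⁰ = 0.5:
  ψ₂ = 0.500: g = 0.0869, g' = -0.505 → ψ₂ = 0.672
  ψ₂ = 0.672: g = 0.0100, g' = -0.403 → ψ₂ = 0.697
Converged at ψ₂ = 0.697.
  1: x = 0.040, y = 0.233
  2: x = 0.230, y = 0.322
  3: x = 0.730, y = 0.445

x_2 (drum 2) = 0.230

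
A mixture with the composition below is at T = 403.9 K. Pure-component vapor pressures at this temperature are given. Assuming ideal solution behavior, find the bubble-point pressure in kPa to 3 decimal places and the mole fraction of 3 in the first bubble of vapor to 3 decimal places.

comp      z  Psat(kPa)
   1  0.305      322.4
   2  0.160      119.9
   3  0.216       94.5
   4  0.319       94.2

At the bubble point ψ → 0, so ΣzᵢKᵢ = 1 with Kᵢ = Pᵢˢᵃᵗ/P ⇒ P = ΣzᵢPᵢˢᵃᵗ.
P = 0.305·322.4 + 0.160·119.9 + 0.216·94.5 + 0.319·94.2 = 167.978 kPa
yᵢ = zᵢPᵢˢᵃᵗ/P ⇒ y_3 = 0.216·94.5/167.978 = 0.122

Pbub = 167.978 kPa, y_3 = 0.122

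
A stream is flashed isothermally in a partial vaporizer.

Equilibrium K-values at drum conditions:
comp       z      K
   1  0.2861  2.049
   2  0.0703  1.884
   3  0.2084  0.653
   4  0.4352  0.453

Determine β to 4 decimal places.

Newton iteration, β⁰ = 0.63:
  β = 0.6300: g = -0.23516, g' = -0.4810 → β = 0.1412
  β = 0.1412: g = -0.01735, g' = -0.4629 → β = 0.1037
  β = 0.1037: g = 0.00023, g' = -0.4755 → β = 0.1042
Converged at β = 0.1042.

β = 0.1042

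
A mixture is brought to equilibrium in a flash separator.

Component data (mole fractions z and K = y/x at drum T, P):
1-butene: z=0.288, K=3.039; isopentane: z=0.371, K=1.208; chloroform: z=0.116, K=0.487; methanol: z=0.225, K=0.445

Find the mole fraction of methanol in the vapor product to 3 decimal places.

Iterate (Newton) starting at β = 0.69:
  β = 0.690: g = 0.0170, g' = -0.474 → β = 0.726
Converged at β = 0.726.
Compositions from xᵢ = zᵢ/(1+β(Kᵢ−1)), yᵢ = Kᵢxᵢ:
  1-butene: x = 0.116, y = 0.353
  isopentane: x = 0.322, y = 0.389
  chloroform: x = 0.185, y = 0.090
  methanol: x = 0.377, y = 0.168

y_methanol = 0.168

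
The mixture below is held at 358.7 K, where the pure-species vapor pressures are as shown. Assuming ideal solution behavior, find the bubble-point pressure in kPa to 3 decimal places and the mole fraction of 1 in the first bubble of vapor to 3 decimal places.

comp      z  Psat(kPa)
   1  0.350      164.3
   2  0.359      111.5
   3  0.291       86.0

Pbub = 122.559 kPa, y_1 = 0.469

At the bubble point ψ → 0, so ΣzᵢKᵢ = 1 with Kᵢ = Pᵢˢᵃᵗ/P ⇒ P = ΣzᵢPᵢˢᵃᵗ.
P = 0.350·164.3 + 0.359·111.5 + 0.291·86.0 = 122.559 kPa
yᵢ = zᵢPᵢˢᵃᵗ/P ⇒ y_1 = 0.350·164.3/122.559 = 0.469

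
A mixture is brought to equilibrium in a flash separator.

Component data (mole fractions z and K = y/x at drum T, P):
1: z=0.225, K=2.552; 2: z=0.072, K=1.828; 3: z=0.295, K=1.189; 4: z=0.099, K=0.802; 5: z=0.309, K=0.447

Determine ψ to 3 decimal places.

Newton iteration, ψ⁰ = 0.5:
  ψ = 0.500: g = 0.0318, g' = -0.391 → ψ = 0.581
  ψ = 0.581: g = 0.0000, g' = -0.391 → ψ = 0.582
Converged at ψ = 0.582.

ψ = 0.582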